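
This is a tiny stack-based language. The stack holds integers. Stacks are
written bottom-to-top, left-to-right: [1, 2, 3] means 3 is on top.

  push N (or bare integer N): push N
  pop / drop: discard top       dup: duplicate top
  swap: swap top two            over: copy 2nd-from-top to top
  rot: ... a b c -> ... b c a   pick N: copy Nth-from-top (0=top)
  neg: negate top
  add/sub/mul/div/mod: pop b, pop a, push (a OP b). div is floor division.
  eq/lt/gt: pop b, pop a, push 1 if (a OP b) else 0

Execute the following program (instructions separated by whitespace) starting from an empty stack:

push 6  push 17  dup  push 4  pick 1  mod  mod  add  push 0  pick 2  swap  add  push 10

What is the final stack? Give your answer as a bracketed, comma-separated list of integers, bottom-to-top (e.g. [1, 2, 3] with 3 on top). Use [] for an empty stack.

Answer: [6, 18, 6, 10]

Derivation:
After 'push 6': [6]
After 'push 17': [6, 17]
After 'dup': [6, 17, 17]
After 'push 4': [6, 17, 17, 4]
After 'pick 1': [6, 17, 17, 4, 17]
After 'mod': [6, 17, 17, 4]
After 'mod': [6, 17, 1]
After 'add': [6, 18]
After 'push 0': [6, 18, 0]
After 'pick 2': [6, 18, 0, 6]
After 'swap': [6, 18, 6, 0]
After 'add': [6, 18, 6]
After 'push 10': [6, 18, 6, 10]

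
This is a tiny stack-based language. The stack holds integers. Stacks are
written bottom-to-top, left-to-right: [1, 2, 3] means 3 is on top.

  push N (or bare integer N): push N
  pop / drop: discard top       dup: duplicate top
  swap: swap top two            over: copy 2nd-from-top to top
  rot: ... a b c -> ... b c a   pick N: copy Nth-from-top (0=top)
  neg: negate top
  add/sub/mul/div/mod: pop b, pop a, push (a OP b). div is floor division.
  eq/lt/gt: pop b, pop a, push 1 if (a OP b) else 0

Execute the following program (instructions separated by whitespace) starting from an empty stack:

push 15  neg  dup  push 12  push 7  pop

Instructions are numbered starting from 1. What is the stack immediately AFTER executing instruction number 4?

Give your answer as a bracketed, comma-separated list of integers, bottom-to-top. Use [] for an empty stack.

Answer: [-15, -15, 12]

Derivation:
Step 1 ('push 15'): [15]
Step 2 ('neg'): [-15]
Step 3 ('dup'): [-15, -15]
Step 4 ('push 12'): [-15, -15, 12]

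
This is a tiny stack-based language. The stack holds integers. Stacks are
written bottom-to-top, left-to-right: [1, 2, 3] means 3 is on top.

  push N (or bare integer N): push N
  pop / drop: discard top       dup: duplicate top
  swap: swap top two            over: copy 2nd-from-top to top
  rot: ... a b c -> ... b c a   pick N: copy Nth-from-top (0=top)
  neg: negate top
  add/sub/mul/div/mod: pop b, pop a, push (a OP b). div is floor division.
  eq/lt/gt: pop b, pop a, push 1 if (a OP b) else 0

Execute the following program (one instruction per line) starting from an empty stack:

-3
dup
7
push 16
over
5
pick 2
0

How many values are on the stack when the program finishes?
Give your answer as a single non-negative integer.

Answer: 8

Derivation:
After 'push -3': stack = [-3] (depth 1)
After 'dup': stack = [-3, -3] (depth 2)
After 'push 7': stack = [-3, -3, 7] (depth 3)
After 'push 16': stack = [-3, -3, 7, 16] (depth 4)
After 'over': stack = [-3, -3, 7, 16, 7] (depth 5)
After 'push 5': stack = [-3, -3, 7, 16, 7, 5] (depth 6)
After 'pick 2': stack = [-3, -3, 7, 16, 7, 5, 16] (depth 7)
After 'push 0': stack = [-3, -3, 7, 16, 7, 5, 16, 0] (depth 8)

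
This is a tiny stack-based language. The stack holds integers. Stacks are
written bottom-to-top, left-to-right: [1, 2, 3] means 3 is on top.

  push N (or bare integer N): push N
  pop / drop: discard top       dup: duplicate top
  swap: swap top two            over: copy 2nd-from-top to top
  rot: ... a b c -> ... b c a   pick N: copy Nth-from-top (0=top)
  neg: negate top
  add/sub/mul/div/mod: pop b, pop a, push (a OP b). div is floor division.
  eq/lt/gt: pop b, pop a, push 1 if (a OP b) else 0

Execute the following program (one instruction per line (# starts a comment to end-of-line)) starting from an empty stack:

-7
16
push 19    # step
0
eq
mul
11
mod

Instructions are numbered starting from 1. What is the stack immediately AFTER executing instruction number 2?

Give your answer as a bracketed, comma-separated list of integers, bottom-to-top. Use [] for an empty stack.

Step 1 ('-7'): [-7]
Step 2 ('16'): [-7, 16]

Answer: [-7, 16]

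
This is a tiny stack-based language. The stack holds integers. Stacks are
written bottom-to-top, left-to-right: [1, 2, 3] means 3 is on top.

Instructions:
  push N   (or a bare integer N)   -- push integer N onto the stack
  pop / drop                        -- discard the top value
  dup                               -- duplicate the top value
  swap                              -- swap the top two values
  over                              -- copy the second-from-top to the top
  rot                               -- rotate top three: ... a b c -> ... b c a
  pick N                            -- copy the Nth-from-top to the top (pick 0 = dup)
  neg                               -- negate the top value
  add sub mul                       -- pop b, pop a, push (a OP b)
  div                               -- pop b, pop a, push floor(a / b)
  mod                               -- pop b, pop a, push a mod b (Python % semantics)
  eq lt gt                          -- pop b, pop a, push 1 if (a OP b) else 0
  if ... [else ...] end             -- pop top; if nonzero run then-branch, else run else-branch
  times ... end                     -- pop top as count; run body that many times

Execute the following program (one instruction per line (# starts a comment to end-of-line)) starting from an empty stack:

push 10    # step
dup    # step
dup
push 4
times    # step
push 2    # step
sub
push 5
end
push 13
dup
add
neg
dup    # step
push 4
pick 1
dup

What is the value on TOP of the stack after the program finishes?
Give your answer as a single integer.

After 'push 10': [10]
After 'dup': [10, 10]
After 'dup': [10, 10, 10]
After 'push 4': [10, 10, 10, 4]
After 'times': [10, 10, 10]
After 'push 2': [10, 10, 10, 2]
After 'sub': [10, 10, 8]
After 'push 5': [10, 10, 8, 5]
After 'push 2': [10, 10, 8, 5, 2]
After 'sub': [10, 10, 8, 3]
  ...
After 'sub': [10, 10, 8, 3, 3, 3]
After 'push 5': [10, 10, 8, 3, 3, 3, 5]
After 'push 13': [10, 10, 8, 3, 3, 3, 5, 13]
After 'dup': [10, 10, 8, 3, 3, 3, 5, 13, 13]
After 'add': [10, 10, 8, 3, 3, 3, 5, 26]
After 'neg': [10, 10, 8, 3, 3, 3, 5, -26]
After 'dup': [10, 10, 8, 3, 3, 3, 5, -26, -26]
After 'push 4': [10, 10, 8, 3, 3, 3, 5, -26, -26, 4]
After 'pick 1': [10, 10, 8, 3, 3, 3, 5, -26, -26, 4, -26]
After 'dup': [10, 10, 8, 3, 3, 3, 5, -26, -26, 4, -26, -26]

Answer: -26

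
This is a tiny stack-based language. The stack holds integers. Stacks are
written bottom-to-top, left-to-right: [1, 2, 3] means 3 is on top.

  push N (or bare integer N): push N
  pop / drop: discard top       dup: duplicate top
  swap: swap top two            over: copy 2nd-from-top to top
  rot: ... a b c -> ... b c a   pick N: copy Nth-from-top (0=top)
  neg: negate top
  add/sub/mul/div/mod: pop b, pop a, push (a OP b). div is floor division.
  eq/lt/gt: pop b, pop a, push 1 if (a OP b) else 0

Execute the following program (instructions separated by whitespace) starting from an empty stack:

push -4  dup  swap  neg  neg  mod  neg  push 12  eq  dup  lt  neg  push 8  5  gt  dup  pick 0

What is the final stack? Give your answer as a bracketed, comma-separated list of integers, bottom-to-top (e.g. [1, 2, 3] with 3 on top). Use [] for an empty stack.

After 'push -4': [-4]
After 'dup': [-4, -4]
After 'swap': [-4, -4]
After 'neg': [-4, 4]
After 'neg': [-4, -4]
After 'mod': [0]
After 'neg': [0]
After 'push 12': [0, 12]
After 'eq': [0]
After 'dup': [0, 0]
After 'lt': [0]
After 'neg': [0]
After 'push 8': [0, 8]
After 'push 5': [0, 8, 5]
After 'gt': [0, 1]
After 'dup': [0, 1, 1]
After 'pick 0': [0, 1, 1, 1]

Answer: [0, 1, 1, 1]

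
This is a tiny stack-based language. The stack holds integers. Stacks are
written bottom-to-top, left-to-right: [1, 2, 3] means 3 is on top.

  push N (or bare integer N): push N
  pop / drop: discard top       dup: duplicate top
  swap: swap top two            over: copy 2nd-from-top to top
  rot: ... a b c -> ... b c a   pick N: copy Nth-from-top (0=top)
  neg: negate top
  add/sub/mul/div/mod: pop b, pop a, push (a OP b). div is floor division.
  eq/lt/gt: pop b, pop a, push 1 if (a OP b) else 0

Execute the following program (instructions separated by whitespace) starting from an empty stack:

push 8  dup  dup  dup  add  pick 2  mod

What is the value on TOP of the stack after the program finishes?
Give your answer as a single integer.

Answer: 0

Derivation:
After 'push 8': [8]
After 'dup': [8, 8]
After 'dup': [8, 8, 8]
After 'dup': [8, 8, 8, 8]
After 'add': [8, 8, 16]
After 'pick 2': [8, 8, 16, 8]
After 'mod': [8, 8, 0]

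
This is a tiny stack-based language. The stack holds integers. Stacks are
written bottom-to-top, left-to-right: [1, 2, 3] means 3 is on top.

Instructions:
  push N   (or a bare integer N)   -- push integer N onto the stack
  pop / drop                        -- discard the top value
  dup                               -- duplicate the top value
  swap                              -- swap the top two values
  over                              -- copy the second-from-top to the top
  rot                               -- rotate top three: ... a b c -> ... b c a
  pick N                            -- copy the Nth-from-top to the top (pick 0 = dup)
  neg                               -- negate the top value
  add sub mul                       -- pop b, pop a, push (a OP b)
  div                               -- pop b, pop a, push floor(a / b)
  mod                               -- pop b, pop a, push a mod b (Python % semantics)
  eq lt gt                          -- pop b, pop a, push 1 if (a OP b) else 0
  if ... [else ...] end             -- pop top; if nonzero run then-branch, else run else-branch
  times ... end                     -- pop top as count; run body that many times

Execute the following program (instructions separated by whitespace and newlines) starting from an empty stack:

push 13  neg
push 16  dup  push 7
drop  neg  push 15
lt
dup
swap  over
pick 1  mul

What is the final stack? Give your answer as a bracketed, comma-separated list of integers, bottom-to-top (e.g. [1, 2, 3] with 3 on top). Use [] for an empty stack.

Answer: [-13, 16, 1, 1, 1]

Derivation:
After 'push 13': [13]
After 'neg': [-13]
After 'push 16': [-13, 16]
After 'dup': [-13, 16, 16]
After 'push 7': [-13, 16, 16, 7]
After 'drop': [-13, 16, 16]
After 'neg': [-13, 16, -16]
After 'push 15': [-13, 16, -16, 15]
After 'lt': [-13, 16, 1]
After 'dup': [-13, 16, 1, 1]
After 'swap': [-13, 16, 1, 1]
After 'over': [-13, 16, 1, 1, 1]
After 'pick 1': [-13, 16, 1, 1, 1, 1]
After 'mul': [-13, 16, 1, 1, 1]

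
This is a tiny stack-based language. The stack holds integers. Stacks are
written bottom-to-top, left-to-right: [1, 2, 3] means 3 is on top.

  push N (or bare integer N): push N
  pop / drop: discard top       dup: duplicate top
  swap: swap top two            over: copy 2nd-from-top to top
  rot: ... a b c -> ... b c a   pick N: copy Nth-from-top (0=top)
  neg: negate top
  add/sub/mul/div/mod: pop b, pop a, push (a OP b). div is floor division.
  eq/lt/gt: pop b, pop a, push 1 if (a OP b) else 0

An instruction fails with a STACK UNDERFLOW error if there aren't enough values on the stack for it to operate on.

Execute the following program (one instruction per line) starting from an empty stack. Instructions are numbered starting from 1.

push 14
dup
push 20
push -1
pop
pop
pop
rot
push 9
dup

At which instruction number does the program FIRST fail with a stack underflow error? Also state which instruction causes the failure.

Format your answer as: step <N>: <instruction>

Step 1 ('push 14'): stack = [14], depth = 1
Step 2 ('dup'): stack = [14, 14], depth = 2
Step 3 ('push 20'): stack = [14, 14, 20], depth = 3
Step 4 ('push -1'): stack = [14, 14, 20, -1], depth = 4
Step 5 ('pop'): stack = [14, 14, 20], depth = 3
Step 6 ('pop'): stack = [14, 14], depth = 2
Step 7 ('pop'): stack = [14], depth = 1
Step 8 ('rot'): needs 3 value(s) but depth is 1 — STACK UNDERFLOW

Answer: step 8: rot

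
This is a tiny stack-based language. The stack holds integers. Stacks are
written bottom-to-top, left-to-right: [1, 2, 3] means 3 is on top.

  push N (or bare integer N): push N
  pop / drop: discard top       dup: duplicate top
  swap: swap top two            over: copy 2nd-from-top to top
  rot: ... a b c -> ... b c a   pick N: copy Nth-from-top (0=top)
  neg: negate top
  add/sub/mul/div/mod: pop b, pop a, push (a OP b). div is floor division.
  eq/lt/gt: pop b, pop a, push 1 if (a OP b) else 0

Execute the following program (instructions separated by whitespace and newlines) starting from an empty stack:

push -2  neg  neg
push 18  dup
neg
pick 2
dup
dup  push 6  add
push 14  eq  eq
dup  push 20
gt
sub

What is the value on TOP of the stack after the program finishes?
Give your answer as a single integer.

After 'push -2': [-2]
After 'neg': [2]
After 'neg': [-2]
After 'push 18': [-2, 18]
After 'dup': [-2, 18, 18]
After 'neg': [-2, 18, -18]
After 'pick 2': [-2, 18, -18, -2]
After 'dup': [-2, 18, -18, -2, -2]
After 'dup': [-2, 18, -18, -2, -2, -2]
After 'push 6': [-2, 18, -18, -2, -2, -2, 6]
After 'add': [-2, 18, -18, -2, -2, 4]
After 'push 14': [-2, 18, -18, -2, -2, 4, 14]
After 'eq': [-2, 18, -18, -2, -2, 0]
After 'eq': [-2, 18, -18, -2, 0]
After 'dup': [-2, 18, -18, -2, 0, 0]
After 'push 20': [-2, 18, -18, -2, 0, 0, 20]
After 'gt': [-2, 18, -18, -2, 0, 0]
After 'sub': [-2, 18, -18, -2, 0]

Answer: 0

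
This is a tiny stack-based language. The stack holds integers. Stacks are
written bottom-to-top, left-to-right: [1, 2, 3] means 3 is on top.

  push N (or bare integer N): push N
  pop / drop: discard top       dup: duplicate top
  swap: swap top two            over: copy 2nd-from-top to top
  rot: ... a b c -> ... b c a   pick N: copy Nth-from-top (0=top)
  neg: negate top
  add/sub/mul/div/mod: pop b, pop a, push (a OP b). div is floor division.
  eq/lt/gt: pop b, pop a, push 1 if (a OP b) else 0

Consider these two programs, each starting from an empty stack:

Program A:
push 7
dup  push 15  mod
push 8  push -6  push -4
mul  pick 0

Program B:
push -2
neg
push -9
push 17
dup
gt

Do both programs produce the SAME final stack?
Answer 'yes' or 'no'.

Answer: no

Derivation:
Program A trace:
  After 'push 7': [7]
  After 'dup': [7, 7]
  After 'push 15': [7, 7, 15]
  After 'mod': [7, 7]
  After 'push 8': [7, 7, 8]
  After 'push -6': [7, 7, 8, -6]
  After 'push -4': [7, 7, 8, -6, -4]
  After 'mul': [7, 7, 8, 24]
  After 'pick 0': [7, 7, 8, 24, 24]
Program A final stack: [7, 7, 8, 24, 24]

Program B trace:
  After 'push -2': [-2]
  After 'neg': [2]
  After 'push -9': [2, -9]
  After 'push 17': [2, -9, 17]
  After 'dup': [2, -9, 17, 17]
  After 'gt': [2, -9, 0]
Program B final stack: [2, -9, 0]
Same: no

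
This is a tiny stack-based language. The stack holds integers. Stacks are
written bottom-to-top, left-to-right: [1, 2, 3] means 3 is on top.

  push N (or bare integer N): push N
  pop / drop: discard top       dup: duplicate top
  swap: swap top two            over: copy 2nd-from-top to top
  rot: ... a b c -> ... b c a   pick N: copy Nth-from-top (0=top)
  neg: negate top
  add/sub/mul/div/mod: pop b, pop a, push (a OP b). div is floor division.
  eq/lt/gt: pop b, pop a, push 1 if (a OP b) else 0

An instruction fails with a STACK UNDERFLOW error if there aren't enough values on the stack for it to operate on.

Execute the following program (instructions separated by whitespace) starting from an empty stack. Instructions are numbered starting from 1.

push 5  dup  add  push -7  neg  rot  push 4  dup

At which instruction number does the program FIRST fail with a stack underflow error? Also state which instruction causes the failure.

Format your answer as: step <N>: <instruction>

Answer: step 6: rot

Derivation:
Step 1 ('push 5'): stack = [5], depth = 1
Step 2 ('dup'): stack = [5, 5], depth = 2
Step 3 ('add'): stack = [10], depth = 1
Step 4 ('push -7'): stack = [10, -7], depth = 2
Step 5 ('neg'): stack = [10, 7], depth = 2
Step 6 ('rot'): needs 3 value(s) but depth is 2 — STACK UNDERFLOW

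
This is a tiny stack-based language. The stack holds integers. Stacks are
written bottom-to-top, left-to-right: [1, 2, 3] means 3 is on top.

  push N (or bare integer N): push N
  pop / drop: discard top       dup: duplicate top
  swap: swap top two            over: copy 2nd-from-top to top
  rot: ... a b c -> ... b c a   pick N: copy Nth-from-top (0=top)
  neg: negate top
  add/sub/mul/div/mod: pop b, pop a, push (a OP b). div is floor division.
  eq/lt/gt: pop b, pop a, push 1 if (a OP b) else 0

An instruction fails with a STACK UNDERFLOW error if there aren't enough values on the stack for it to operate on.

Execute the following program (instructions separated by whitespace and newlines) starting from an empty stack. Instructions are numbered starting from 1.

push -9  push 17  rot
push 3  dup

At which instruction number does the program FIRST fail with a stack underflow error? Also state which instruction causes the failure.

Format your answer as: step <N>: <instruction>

Answer: step 3: rot

Derivation:
Step 1 ('push -9'): stack = [-9], depth = 1
Step 2 ('push 17'): stack = [-9, 17], depth = 2
Step 3 ('rot'): needs 3 value(s) but depth is 2 — STACK UNDERFLOW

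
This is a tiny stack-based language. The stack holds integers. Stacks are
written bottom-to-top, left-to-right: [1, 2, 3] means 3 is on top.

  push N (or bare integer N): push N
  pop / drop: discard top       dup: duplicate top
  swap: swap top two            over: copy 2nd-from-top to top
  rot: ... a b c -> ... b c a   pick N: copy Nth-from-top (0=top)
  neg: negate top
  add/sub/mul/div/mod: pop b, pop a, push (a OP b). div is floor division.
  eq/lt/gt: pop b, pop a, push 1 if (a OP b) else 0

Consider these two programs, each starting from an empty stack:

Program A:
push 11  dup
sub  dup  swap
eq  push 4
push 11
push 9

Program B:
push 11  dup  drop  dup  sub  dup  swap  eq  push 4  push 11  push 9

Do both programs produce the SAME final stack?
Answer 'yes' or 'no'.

Program A trace:
  After 'push 11': [11]
  After 'dup': [11, 11]
  After 'sub': [0]
  After 'dup': [0, 0]
  After 'swap': [0, 0]
  After 'eq': [1]
  After 'push 4': [1, 4]
  After 'push 11': [1, 4, 11]
  After 'push 9': [1, 4, 11, 9]
Program A final stack: [1, 4, 11, 9]

Program B trace:
  After 'push 11': [11]
  After 'dup': [11, 11]
  After 'drop': [11]
  After 'dup': [11, 11]
  After 'sub': [0]
  After 'dup': [0, 0]
  After 'swap': [0, 0]
  After 'eq': [1]
  After 'push 4': [1, 4]
  After 'push 11': [1, 4, 11]
  After 'push 9': [1, 4, 11, 9]
Program B final stack: [1, 4, 11, 9]
Same: yes

Answer: yes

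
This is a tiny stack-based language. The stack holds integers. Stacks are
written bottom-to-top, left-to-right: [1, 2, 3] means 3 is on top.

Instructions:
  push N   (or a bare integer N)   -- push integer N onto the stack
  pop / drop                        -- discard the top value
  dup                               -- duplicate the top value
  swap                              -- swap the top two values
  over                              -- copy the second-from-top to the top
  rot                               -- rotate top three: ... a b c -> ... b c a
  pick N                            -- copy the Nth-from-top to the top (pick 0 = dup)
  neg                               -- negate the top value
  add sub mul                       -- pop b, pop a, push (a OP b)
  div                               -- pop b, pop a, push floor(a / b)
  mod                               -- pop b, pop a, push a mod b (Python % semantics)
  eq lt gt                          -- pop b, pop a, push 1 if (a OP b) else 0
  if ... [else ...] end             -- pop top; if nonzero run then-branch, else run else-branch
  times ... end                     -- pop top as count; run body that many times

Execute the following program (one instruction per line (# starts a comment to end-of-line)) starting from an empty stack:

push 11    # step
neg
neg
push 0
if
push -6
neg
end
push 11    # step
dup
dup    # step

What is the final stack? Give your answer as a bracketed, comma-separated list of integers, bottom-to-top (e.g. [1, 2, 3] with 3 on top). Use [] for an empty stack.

After 'push 11': [11]
After 'neg': [-11]
After 'neg': [11]
After 'push 0': [11, 0]
After 'if': [11]
After 'push 11': [11, 11]
After 'dup': [11, 11, 11]
After 'dup': [11, 11, 11, 11]

Answer: [11, 11, 11, 11]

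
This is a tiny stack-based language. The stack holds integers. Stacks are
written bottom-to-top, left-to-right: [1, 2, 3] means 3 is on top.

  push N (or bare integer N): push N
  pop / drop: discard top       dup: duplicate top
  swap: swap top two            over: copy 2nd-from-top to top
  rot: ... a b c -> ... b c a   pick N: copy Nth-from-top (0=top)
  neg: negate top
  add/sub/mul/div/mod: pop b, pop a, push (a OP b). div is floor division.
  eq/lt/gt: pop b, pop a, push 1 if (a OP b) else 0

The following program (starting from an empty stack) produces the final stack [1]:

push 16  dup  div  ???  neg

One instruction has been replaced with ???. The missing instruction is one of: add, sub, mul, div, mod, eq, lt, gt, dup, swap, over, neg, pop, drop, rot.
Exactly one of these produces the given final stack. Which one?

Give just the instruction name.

Stack before ???: [1]
Stack after ???:  [-1]
The instruction that transforms [1] -> [-1] is: neg

Answer: neg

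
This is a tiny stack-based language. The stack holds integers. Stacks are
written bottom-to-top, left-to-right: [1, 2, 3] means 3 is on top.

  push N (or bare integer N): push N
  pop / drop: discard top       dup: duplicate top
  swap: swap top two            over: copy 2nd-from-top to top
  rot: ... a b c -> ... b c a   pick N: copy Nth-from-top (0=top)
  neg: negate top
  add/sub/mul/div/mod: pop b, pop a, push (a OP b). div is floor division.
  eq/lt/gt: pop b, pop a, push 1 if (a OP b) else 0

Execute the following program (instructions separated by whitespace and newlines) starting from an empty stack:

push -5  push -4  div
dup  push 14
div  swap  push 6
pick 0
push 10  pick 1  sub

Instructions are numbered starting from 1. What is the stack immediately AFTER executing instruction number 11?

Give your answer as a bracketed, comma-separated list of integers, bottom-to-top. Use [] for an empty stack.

Answer: [0, 1, 6, 6, 10, 6]

Derivation:
Step 1 ('push -5'): [-5]
Step 2 ('push -4'): [-5, -4]
Step 3 ('div'): [1]
Step 4 ('dup'): [1, 1]
Step 5 ('push 14'): [1, 1, 14]
Step 6 ('div'): [1, 0]
Step 7 ('swap'): [0, 1]
Step 8 ('push 6'): [0, 1, 6]
Step 9 ('pick 0'): [0, 1, 6, 6]
Step 10 ('push 10'): [0, 1, 6, 6, 10]
Step 11 ('pick 1'): [0, 1, 6, 6, 10, 6]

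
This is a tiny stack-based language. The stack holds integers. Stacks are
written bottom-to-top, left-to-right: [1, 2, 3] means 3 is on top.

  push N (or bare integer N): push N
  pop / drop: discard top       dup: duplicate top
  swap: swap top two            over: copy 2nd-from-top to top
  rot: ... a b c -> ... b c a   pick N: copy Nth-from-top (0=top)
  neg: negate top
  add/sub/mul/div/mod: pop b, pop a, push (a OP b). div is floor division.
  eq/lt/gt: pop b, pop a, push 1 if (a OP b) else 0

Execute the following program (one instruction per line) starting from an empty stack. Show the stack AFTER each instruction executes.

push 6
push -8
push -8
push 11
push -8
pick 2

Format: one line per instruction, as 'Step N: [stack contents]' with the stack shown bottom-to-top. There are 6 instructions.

Step 1: [6]
Step 2: [6, -8]
Step 3: [6, -8, -8]
Step 4: [6, -8, -8, 11]
Step 5: [6, -8, -8, 11, -8]
Step 6: [6, -8, -8, 11, -8, -8]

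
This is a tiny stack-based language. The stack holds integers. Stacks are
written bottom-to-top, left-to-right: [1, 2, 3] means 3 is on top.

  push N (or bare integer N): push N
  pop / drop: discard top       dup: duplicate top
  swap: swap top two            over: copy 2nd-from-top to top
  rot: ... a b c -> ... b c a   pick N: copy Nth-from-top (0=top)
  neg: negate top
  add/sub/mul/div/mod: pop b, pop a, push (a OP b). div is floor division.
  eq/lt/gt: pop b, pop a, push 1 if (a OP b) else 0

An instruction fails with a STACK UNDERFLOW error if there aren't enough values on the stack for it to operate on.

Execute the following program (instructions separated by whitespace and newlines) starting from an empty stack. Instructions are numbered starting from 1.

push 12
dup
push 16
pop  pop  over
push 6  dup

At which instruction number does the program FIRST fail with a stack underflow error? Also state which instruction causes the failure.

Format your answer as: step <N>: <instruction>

Step 1 ('push 12'): stack = [12], depth = 1
Step 2 ('dup'): stack = [12, 12], depth = 2
Step 3 ('push 16'): stack = [12, 12, 16], depth = 3
Step 4 ('pop'): stack = [12, 12], depth = 2
Step 5 ('pop'): stack = [12], depth = 1
Step 6 ('over'): needs 2 value(s) but depth is 1 — STACK UNDERFLOW

Answer: step 6: over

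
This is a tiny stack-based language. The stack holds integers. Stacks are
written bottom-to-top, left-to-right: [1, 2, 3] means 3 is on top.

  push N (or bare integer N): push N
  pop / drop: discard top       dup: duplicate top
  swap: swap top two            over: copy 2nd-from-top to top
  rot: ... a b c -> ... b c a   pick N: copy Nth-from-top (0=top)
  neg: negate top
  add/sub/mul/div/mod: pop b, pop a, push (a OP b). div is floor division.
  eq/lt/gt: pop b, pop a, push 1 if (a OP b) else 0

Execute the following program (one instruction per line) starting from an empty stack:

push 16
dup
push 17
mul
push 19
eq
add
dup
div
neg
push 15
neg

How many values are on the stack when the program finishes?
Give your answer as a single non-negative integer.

After 'push 16': stack = [16] (depth 1)
After 'dup': stack = [16, 16] (depth 2)
After 'push 17': stack = [16, 16, 17] (depth 3)
After 'mul': stack = [16, 272] (depth 2)
After 'push 19': stack = [16, 272, 19] (depth 3)
After 'eq': stack = [16, 0] (depth 2)
After 'add': stack = [16] (depth 1)
After 'dup': stack = [16, 16] (depth 2)
After 'div': stack = [1] (depth 1)
After 'neg': stack = [-1] (depth 1)
After 'push 15': stack = [-1, 15] (depth 2)
After 'neg': stack = [-1, -15] (depth 2)

Answer: 2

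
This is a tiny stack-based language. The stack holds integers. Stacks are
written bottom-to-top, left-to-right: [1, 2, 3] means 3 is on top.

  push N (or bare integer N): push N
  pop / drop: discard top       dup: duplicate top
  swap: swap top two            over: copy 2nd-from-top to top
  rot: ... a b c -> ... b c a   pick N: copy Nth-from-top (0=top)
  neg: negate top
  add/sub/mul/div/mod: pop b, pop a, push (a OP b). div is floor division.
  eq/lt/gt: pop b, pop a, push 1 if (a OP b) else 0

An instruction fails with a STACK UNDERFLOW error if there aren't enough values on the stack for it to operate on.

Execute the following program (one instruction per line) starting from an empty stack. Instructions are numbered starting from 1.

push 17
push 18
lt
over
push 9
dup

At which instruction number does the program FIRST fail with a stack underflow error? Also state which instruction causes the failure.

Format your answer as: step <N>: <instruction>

Step 1 ('push 17'): stack = [17], depth = 1
Step 2 ('push 18'): stack = [17, 18], depth = 2
Step 3 ('lt'): stack = [1], depth = 1
Step 4 ('over'): needs 2 value(s) but depth is 1 — STACK UNDERFLOW

Answer: step 4: over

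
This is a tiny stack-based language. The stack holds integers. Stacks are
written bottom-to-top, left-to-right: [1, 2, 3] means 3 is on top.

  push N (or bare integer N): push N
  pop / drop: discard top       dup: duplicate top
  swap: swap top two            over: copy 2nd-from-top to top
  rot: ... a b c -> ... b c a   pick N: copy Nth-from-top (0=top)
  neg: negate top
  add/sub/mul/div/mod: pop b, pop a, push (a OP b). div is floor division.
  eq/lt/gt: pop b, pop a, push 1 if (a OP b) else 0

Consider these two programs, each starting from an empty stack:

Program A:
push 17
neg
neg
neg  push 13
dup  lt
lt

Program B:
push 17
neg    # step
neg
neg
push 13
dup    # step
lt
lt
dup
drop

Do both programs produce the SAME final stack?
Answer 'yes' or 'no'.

Answer: yes

Derivation:
Program A trace:
  After 'push 17': [17]
  After 'neg': [-17]
  After 'neg': [17]
  After 'neg': [-17]
  After 'push 13': [-17, 13]
  After 'dup': [-17, 13, 13]
  After 'lt': [-17, 0]
  After 'lt': [1]
Program A final stack: [1]

Program B trace:
  After 'push 17': [17]
  After 'neg': [-17]
  After 'neg': [17]
  After 'neg': [-17]
  After 'push 13': [-17, 13]
  After 'dup': [-17, 13, 13]
  After 'lt': [-17, 0]
  After 'lt': [1]
  After 'dup': [1, 1]
  After 'drop': [1]
Program B final stack: [1]
Same: yes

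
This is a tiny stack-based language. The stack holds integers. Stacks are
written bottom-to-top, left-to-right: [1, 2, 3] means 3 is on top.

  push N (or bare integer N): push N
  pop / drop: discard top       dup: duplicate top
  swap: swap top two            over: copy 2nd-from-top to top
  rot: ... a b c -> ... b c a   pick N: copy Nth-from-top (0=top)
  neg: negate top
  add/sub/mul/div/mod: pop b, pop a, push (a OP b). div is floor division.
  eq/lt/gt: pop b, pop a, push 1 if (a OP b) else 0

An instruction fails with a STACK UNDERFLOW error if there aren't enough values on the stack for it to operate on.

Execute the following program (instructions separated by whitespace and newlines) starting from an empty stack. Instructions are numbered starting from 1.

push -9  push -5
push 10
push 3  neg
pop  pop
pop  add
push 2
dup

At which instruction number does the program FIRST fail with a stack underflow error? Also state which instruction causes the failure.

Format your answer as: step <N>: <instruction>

Step 1 ('push -9'): stack = [-9], depth = 1
Step 2 ('push -5'): stack = [-9, -5], depth = 2
Step 3 ('push 10'): stack = [-9, -5, 10], depth = 3
Step 4 ('push 3'): stack = [-9, -5, 10, 3], depth = 4
Step 5 ('neg'): stack = [-9, -5, 10, -3], depth = 4
Step 6 ('pop'): stack = [-9, -5, 10], depth = 3
Step 7 ('pop'): stack = [-9, -5], depth = 2
Step 8 ('pop'): stack = [-9], depth = 1
Step 9 ('add'): needs 2 value(s) but depth is 1 — STACK UNDERFLOW

Answer: step 9: add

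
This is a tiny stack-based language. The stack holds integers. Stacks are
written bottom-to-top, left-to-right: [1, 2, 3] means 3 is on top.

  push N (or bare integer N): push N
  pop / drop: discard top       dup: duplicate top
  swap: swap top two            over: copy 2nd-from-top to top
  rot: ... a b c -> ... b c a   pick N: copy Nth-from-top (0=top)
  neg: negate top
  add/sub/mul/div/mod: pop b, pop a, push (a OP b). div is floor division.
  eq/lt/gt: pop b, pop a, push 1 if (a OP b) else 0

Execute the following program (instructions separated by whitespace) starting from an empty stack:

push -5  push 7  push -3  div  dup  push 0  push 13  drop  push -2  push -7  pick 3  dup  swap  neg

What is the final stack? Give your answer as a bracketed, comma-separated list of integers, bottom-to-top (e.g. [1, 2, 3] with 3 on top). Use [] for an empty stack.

After 'push -5': [-5]
After 'push 7': [-5, 7]
After 'push -3': [-5, 7, -3]
After 'div': [-5, -3]
After 'dup': [-5, -3, -3]
After 'push 0': [-5, -3, -3, 0]
After 'push 13': [-5, -3, -3, 0, 13]
After 'drop': [-5, -3, -3, 0]
After 'push -2': [-5, -3, -3, 0, -2]
After 'push -7': [-5, -3, -3, 0, -2, -7]
After 'pick 3': [-5, -3, -3, 0, -2, -7, -3]
After 'dup': [-5, -3, -3, 0, -2, -7, -3, -3]
After 'swap': [-5, -3, -3, 0, -2, -7, -3, -3]
After 'neg': [-5, -3, -3, 0, -2, -7, -3, 3]

Answer: [-5, -3, -3, 0, -2, -7, -3, 3]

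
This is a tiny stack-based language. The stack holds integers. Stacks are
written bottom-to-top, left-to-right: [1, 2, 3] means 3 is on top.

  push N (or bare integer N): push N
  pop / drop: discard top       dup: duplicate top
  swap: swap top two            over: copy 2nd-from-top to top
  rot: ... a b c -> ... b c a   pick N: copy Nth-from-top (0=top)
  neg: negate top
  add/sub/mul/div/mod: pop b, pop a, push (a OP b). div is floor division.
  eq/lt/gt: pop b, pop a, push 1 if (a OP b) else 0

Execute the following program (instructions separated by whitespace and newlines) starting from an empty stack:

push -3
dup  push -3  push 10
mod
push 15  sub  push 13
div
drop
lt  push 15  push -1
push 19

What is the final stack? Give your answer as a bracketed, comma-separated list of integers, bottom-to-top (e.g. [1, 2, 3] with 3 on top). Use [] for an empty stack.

After 'push -3': [-3]
After 'dup': [-3, -3]
After 'push -3': [-3, -3, -3]
After 'push 10': [-3, -3, -3, 10]
After 'mod': [-3, -3, 7]
After 'push 15': [-3, -3, 7, 15]
After 'sub': [-3, -3, -8]
After 'push 13': [-3, -3, -8, 13]
After 'div': [-3, -3, -1]
After 'drop': [-3, -3]
After 'lt': [0]
After 'push 15': [0, 15]
After 'push -1': [0, 15, -1]
After 'push 19': [0, 15, -1, 19]

Answer: [0, 15, -1, 19]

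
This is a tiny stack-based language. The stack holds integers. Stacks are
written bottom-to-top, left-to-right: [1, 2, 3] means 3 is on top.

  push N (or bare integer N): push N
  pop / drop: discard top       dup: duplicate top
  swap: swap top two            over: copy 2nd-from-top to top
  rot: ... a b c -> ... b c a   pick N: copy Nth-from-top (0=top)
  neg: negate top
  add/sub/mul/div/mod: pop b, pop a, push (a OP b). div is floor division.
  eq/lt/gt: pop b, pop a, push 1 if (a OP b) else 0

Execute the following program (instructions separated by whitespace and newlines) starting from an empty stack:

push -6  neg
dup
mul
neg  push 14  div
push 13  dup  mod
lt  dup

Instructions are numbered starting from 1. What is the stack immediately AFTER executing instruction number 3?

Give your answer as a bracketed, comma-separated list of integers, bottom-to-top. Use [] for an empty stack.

Step 1 ('push -6'): [-6]
Step 2 ('neg'): [6]
Step 3 ('dup'): [6, 6]

Answer: [6, 6]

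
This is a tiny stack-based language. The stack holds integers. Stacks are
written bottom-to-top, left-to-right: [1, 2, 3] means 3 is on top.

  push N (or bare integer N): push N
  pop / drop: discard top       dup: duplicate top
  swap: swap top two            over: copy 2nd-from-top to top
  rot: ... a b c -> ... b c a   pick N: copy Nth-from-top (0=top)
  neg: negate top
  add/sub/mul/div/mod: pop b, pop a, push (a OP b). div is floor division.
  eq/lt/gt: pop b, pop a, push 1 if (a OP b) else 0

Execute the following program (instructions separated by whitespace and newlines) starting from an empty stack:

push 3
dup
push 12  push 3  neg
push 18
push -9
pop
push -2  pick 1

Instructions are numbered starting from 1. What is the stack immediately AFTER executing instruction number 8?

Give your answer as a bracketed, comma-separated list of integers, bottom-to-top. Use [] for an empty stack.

Answer: [3, 3, 12, -3, 18]

Derivation:
Step 1 ('push 3'): [3]
Step 2 ('dup'): [3, 3]
Step 3 ('push 12'): [3, 3, 12]
Step 4 ('push 3'): [3, 3, 12, 3]
Step 5 ('neg'): [3, 3, 12, -3]
Step 6 ('push 18'): [3, 3, 12, -3, 18]
Step 7 ('push -9'): [3, 3, 12, -3, 18, -9]
Step 8 ('pop'): [3, 3, 12, -3, 18]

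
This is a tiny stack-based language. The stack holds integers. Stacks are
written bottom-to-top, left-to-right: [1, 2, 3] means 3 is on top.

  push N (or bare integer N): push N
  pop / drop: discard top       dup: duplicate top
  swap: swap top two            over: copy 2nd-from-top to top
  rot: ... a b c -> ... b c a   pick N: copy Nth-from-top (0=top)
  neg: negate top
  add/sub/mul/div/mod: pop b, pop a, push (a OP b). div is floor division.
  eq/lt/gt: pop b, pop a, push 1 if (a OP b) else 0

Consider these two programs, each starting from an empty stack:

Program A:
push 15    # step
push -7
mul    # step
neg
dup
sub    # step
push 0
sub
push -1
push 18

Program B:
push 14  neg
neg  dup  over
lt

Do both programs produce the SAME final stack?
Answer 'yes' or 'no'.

Answer: no

Derivation:
Program A trace:
  After 'push 15': [15]
  After 'push -7': [15, -7]
  After 'mul': [-105]
  After 'neg': [105]
  After 'dup': [105, 105]
  After 'sub': [0]
  After 'push 0': [0, 0]
  After 'sub': [0]
  After 'push -1': [0, -1]
  After 'push 18': [0, -1, 18]
Program A final stack: [0, -1, 18]

Program B trace:
  After 'push 14': [14]
  After 'neg': [-14]
  After 'neg': [14]
  After 'dup': [14, 14]
  After 'over': [14, 14, 14]
  After 'lt': [14, 0]
Program B final stack: [14, 0]
Same: no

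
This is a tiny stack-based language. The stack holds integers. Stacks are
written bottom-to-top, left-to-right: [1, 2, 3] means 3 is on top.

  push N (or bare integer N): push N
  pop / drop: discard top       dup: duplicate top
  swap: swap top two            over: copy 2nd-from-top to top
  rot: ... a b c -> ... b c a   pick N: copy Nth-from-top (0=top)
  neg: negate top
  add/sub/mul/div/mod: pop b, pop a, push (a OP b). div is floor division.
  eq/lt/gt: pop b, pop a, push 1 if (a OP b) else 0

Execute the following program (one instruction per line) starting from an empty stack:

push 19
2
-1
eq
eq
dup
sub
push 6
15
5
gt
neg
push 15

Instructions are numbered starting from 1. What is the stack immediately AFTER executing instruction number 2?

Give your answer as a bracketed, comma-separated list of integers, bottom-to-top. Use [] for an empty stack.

Answer: [19, 2]

Derivation:
Step 1 ('push 19'): [19]
Step 2 ('2'): [19, 2]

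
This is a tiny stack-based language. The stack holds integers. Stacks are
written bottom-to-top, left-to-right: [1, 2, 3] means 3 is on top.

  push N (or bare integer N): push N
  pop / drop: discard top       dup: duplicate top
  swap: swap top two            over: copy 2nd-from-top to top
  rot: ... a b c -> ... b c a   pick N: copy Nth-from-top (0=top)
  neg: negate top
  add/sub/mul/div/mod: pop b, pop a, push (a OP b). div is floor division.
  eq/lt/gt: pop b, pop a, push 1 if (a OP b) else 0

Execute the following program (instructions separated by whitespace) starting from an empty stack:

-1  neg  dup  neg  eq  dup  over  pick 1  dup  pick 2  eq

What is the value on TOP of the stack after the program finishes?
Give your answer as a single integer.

Answer: 1

Derivation:
After 'push -1': [-1]
After 'neg': [1]
After 'dup': [1, 1]
After 'neg': [1, -1]
After 'eq': [0]
After 'dup': [0, 0]
After 'over': [0, 0, 0]
After 'pick 1': [0, 0, 0, 0]
After 'dup': [0, 0, 0, 0, 0]
After 'pick 2': [0, 0, 0, 0, 0, 0]
After 'eq': [0, 0, 0, 0, 1]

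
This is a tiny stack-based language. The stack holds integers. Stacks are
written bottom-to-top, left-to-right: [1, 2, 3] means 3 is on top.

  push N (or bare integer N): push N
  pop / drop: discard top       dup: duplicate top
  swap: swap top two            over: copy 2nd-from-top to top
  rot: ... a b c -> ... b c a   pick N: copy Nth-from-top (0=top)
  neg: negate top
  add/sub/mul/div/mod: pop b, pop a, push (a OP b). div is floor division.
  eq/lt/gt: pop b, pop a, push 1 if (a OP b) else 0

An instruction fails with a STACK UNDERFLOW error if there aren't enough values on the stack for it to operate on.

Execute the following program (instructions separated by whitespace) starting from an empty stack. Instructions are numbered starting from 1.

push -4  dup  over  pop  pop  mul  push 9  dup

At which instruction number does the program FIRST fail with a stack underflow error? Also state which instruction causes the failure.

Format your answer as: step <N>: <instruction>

Step 1 ('push -4'): stack = [-4], depth = 1
Step 2 ('dup'): stack = [-4, -4], depth = 2
Step 3 ('over'): stack = [-4, -4, -4], depth = 3
Step 4 ('pop'): stack = [-4, -4], depth = 2
Step 5 ('pop'): stack = [-4], depth = 1
Step 6 ('mul'): needs 2 value(s) but depth is 1 — STACK UNDERFLOW

Answer: step 6: mul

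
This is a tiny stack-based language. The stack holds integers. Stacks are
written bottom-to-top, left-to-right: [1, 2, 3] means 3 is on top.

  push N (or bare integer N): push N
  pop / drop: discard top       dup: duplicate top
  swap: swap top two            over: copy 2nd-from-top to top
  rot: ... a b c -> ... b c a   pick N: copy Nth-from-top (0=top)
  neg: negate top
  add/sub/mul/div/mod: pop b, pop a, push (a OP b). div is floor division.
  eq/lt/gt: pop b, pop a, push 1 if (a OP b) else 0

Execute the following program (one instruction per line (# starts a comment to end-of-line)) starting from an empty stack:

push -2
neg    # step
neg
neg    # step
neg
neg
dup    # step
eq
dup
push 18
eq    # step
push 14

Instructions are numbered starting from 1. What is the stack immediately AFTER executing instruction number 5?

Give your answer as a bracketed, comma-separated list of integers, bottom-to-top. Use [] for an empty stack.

Step 1 ('push -2'): [-2]
Step 2 ('neg'): [2]
Step 3 ('neg'): [-2]
Step 4 ('neg'): [2]
Step 5 ('neg'): [-2]

Answer: [-2]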